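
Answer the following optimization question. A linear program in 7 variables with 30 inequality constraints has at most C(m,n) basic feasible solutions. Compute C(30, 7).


Each vertex corresponds to some choice of n active constraints out of m, so the number of vertices is at most C(m, n) = m! / (n!(m-n)!).
m = 30, n = 7
Numerator: 30 * 29 * 28 * 27 * 26 * 25 * 24
Denominator: 7! = 5040
C(30, 7) = 2035800


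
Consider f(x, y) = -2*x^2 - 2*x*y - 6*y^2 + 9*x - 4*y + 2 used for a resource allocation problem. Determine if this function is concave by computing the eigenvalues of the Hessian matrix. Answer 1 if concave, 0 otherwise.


The Hessian of f(x,y) = -2*x^2 - 2*x*y - 6*y^2 + 9*x - 4*y + 2 is:
H = [[-4, -2], [-2, -12]]
Trace = -4 - 12 = -16
Determinant = -4*-12 - (-2)^2 = 44
Discriminant = (-16)^2 - 4*44 = 80.0
Eigenvalues: lambda_1 = -12.4721, lambda_2 = -3.5279
The function is concave.

1


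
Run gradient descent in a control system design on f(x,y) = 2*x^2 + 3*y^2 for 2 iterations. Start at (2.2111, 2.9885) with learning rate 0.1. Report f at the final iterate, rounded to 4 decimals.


Gradient descent on f(x,y) = 2*x^2 + 3*y^2.
Starting point: (2.2111, 2.9885), alpha = 0.1
Step 1: grad_x = 2*2*2.2111 = 8.8444, grad_y = 2*3*2.9885 = 17.931
  x_1 = 2.2111 - 0.1*8.8444 = 1.3267
  y_1 = 2.9885 - 0.1*17.931 = 1.1954
Step 2: grad_x = 2*2*1.3267 = 5.3066, grad_y = 2*3*1.1954 = 7.1724
  x_2 = 1.3267 - 0.1*5.3066 = 0.796
  y_2 = 1.1954 - 0.1*7.1724 = 0.4782
f(0.796, 0.4782) = 2*0.796^2 + 3*0.4782^2 = 1.9531


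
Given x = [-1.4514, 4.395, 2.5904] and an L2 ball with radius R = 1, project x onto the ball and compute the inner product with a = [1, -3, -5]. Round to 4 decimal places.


Step 1: Compute ||x|| (intermediates to 6 decimals).
||x|| = sqrt((-1.4514)^2 + 4.395^2 + 2.5904^2) = 5.304032
Step 2: Project.
Since ||x|| > R, scale = R/||x|| = 1/5.304032 = 0.188536, proj(x) = scale * x
proj(x) = [-0.273641, 0.828616, 0.488384]
Step 3: Dot product.
a^T * proj(x) = 1*(-0.273641) - 3*0.828616 - 5*0.488384 = -5.2014


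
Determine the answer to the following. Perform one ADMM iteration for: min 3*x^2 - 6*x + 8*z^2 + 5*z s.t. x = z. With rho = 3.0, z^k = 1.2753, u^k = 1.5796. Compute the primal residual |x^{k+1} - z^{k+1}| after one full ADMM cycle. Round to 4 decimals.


ADMM iteration with rho = 3.0, z^k = 1.2753, u^k = 1.5796
Step 1: x-update.
Minimize 3*x^2 - 6*x + (3.0/2)*(x - 1.2753 + 1.5796)^2
FOC: (2*3 + 3.0)*x = 6 + 3.0*(1.2753 - 1.5796)
x^{k+1} = 0.5652
Step 2: z-update.
Minimize 8*z^2 + 5*z + (3.0/2)*(0.5652 - z + 1.5796)^2
FOC: (2*8 + 3.0)*z = -5 + 3.0*(0.5652 + 1.5796)
z^{k+1} = 0.0755
Step 3: u-update.
u^{k+1} = 1.5796 + 0.5652 - 0.0755 = 2.0693
Step 4: Primal residual = |0.5652 - 0.0755| = 0.4897


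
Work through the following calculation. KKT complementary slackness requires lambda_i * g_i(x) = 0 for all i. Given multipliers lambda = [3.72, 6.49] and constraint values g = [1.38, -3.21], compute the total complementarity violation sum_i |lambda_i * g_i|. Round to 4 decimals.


KKT complementary slackness check:
lambda_1 * g_1 = 3.72 * 1.38 = 5.1336
lambda_2 * g_2 = 6.49 * -3.21 = -20.8329
Total violation = 5.1336 + 20.8329 = 25.9665


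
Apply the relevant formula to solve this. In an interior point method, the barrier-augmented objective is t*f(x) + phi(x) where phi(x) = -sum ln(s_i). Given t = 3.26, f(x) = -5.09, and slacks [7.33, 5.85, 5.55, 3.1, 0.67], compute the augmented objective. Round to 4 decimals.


Step 1: Compute log-barrier.
ln values: [1.992, 1.7664, 1.7138, 1.1314, -0.4005]
phi = -(1.992 + 1.7664 + 1.7138 + 1.1314 - 0.4005) = -6.2031
Step 2: Compute augmented objective.
t*f(x) = 3.26*-5.09 = -16.5934
Total = -16.5934 - 6.2031 = -22.7965


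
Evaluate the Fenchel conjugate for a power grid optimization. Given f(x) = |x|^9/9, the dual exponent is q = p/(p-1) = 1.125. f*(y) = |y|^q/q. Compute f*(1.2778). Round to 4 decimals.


The conjugate exponent q satisfies 1/p + 1/q = 1.
p = 9, so q = 9/(9 - 1) = 1.125
|y|^q = 1.2778^1.125 = 1.3176
f*(1.2778) = 1.3176 / 1.125 = 1.1712


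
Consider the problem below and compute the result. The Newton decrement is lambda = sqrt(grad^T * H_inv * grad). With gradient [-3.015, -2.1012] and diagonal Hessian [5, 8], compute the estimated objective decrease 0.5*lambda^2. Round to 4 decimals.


Step 1: H is diagonal, so H^(-1) * g = [-0.603, -0.2627].
Step 2: g^T H^(-1) g = sum_i g_i^2 / H_ii
  = (-3.015)^2/5 + (-2.1012)^2/8
  = 1.818 + 0.5519 = 2.3699
Step 3: Objective decrease = 0.5 * g^T H^(-1) g = 1.185


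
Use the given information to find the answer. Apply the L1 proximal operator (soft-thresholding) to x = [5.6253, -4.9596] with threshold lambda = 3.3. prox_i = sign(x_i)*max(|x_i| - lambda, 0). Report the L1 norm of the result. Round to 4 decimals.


Soft-thresholding with lambda = 3.3:
prox(5.6253) = sign(5.6253)*max(|5.6253| - 3.3, 0) = 2.3253
prox(-4.9596) = sign(-4.9596)*max(|-4.9596| - 3.3, 0) = -1.6596
prox(x) = [2.3253, -1.6596]
||prox(x)||_1 = 2.3253 + 1.6596 = 3.9849


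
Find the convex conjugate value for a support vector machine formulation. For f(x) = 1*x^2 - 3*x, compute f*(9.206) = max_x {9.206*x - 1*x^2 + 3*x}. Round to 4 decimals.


f*(y) = sup_x {y*x - a*x^2 - b*x} = sup_x {(y-b)*x - a*x^2}
FOC: (y - b) - 2a*x = 0 => x* = (y - b)/(2a)
x* = (9.206 + 3)/(2*1) = 6.103
f*(9.206) = (y-b)^2/(4a) = (9.206 + 3)^2/(4*1)
= 148.9864/4 = 37.2466


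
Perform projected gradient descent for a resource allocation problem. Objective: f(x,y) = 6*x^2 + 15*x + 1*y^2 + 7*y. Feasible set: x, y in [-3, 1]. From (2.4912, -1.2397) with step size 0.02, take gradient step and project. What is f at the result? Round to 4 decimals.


Step 1: Compute gradient at (2.4912, -1.2397).
grad_x = 2*6*2.4912 + 15 = 44.8944
grad_y = 2*1*-1.2397 + 7 = 4.5206
Step 2: Gradient step.
x_raw = 2.4912 - 0.02*44.8944 = 1.5933
y_raw = -1.2397 - 0.02*4.5206 = -1.3301
Step 3: Project onto [-3, 1].
x_proj = clip(1.5933) = 1.0
y_proj = clip(-1.3301) = -1.3301
Step 4: Evaluate f.
f(1.0, -1.3301) = 13.4584


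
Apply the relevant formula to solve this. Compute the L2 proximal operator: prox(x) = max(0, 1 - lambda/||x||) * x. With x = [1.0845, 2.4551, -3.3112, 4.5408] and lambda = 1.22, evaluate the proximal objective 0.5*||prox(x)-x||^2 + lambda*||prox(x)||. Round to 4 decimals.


Step 1: Compute ||x||.
||x|| = 6.2279
Step 2: Compute scaling factor.
scale = max(0, 1 - 1.22/6.2279) = 0.8041
Step 3: prox(x) = [0.8721, 1.9742, -2.6626, 3.6513]
||prox(x)|| = 5.0079
Step 4: Proximal objective.
0.5*||prox-x||^2 = 0.7442
lambda*||prox|| = 6.1096
Total = 6.8538


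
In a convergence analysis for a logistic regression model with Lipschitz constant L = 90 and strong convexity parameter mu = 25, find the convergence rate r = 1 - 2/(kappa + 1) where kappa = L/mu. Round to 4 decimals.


Step 1: Compute the condition number.
kappa = L/mu = 90/25 = 3.6
Step 2: Compute the convergence rate.
r = 1 - 2/(kappa + 1) = 1 - 2*mu/(L + mu) = (L - mu)/(L + mu) = 65/115 = 0.5652


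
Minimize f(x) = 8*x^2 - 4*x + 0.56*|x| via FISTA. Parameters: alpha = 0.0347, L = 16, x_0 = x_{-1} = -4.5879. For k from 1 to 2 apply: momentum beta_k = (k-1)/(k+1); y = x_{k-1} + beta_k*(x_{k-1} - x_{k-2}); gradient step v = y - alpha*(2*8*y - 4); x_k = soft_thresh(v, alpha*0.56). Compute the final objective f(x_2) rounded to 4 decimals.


FISTA on f(x) = 8*x^2 - 4*x + 0.56*|x|
L = 16, alpha = 0.0347
Iteration 1: beta = 0.0, y = -4.5879 + 0.0*(-4.5879 + 4.5879) = -4.5879
  grad(y) = -77.4064, v = y - alpha*grad = -1.9019
  prox(v) = soft_thresh(-1.9019, 0.0194) = -1.8825
Iteration 2: beta = 0.3333, y = -1.8825 + 0.3333*(-1.8825 + 4.5879) = -0.9807
  grad(y) = -19.6905, v = y - alpha*grad = -0.2974
  prox(v) = soft_thresh(-0.2974, 0.0194) = -0.278
f(x_2) = 8*(-0.278)^2 - 4*(-0.278) + 0.56*|-0.278| = 1.8856


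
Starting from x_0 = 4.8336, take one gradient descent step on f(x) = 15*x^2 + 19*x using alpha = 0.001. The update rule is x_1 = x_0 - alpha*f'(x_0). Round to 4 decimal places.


We compute the gradient at x_0 and apply the update.
f'(x) = 30*x + 19
f'(4.8336) = 30*4.8336 + 19 = 164.008
x_1 = 4.8336 - 0.001*164.008 = 4.6696


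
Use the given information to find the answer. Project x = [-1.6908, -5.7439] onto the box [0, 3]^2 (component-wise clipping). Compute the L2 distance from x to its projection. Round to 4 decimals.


Project each component onto [0, 3].
clip(-1.6908) = 0.0, clip(-5.7439) = 0.0
Projection = [0.0, 0.0]
Squared diffs: [2.8588, 32.9924]
Distance = sqrt(35.8512) = 5.9876


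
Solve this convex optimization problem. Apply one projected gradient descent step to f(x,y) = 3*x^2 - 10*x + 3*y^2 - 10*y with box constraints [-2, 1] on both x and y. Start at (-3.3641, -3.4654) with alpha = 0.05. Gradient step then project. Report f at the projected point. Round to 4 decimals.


Step 1: Compute gradient at (-3.3641, -3.4654).
grad_x = 2*3*-3.3641 - 10 = -30.1846
grad_y = 2*3*-3.4654 - 10 = -30.7924
Step 2: Gradient step.
x_raw = -3.3641 - 0.05*-30.1846 = -1.8549
y_raw = -3.4654 - 0.05*-30.7924 = -1.9258
Step 3: Project onto [-2, 1].
x_proj = clip(-1.8549) = -1.8549
y_proj = clip(-1.9258) = -1.9258
Step 4: Evaluate f.
f(-1.8549, -1.9258) = 59.254


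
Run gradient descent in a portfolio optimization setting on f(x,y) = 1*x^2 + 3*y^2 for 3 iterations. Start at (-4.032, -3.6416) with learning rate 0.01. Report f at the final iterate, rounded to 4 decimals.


Gradient descent on f(x,y) = 1*x^2 + 3*y^2.
Starting point: (-4.032, -3.6416), alpha = 0.01
Step 1: grad_x = 2*1*-4.032 = -8.064, grad_y = 2*3*-3.6416 = -21.8496
  x_1 = -4.032 - 0.01*-8.064 = -3.9514
  y_1 = -3.6416 - 0.01*-21.8496 = -3.4231
Step 2: grad_x = 2*1*-3.9514 = -7.9027, grad_y = 2*3*-3.4231 = -20.5386
  x_2 = -3.9514 - 0.01*-7.9027 = -3.8723
  y_2 = -3.4231 - 0.01*-20.5386 = -3.2177
Step 3: grad_x = 2*1*-3.8723 = -7.7447, grad_y = 2*3*-3.2177 = -19.3063
  x_3 = -3.8723 - 0.01*-7.7447 = -3.7949
  y_3 = -3.2177 - 0.01*-19.3063 = -3.0247
f(-3.7949, -3.0247) = 1*(-3.7949)^2 + 3*(-3.0247)^2 = 41.8468


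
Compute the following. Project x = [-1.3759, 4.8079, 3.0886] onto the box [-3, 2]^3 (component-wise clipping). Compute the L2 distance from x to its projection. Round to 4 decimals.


Project each component onto [-3, 2].
clip(-1.3759) = -1.3759, clip(4.8079) = 2.0, clip(3.0886) = 2.0
Projection = [-1.3759, 2.0, 2.0]
Squared diffs: [0.0, 7.8843, 1.185]
Distance = sqrt(9.0693) = 3.0115


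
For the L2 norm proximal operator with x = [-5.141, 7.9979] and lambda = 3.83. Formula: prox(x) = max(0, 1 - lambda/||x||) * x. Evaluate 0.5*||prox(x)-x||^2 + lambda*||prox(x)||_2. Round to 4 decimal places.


Step 1: Compute ||x||.
||x|| = 9.5077
Step 2: Compute scaling factor.
scale = max(0, 1 - 3.83/9.5077) = 0.5972
Step 3: prox(x) = [-3.07, 4.7761]
||prox(x)|| = 5.6777
Step 4: Proximal objective.
0.5*||prox-x||^2 = 7.3345
lambda*||prox|| = 21.7456
Total = 29.08


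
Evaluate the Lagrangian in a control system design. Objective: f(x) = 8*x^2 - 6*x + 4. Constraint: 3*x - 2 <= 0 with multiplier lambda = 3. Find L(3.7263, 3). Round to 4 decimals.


Step 1: Evaluate f(x).
f(3.7263) = 8*3.7263^2 - 6*3.7263 + 4 = 92.7247
Step 2: Evaluate g(x).
g(3.7263) = 3*3.7263 - 2 = 9.1789
Step 3: Compute Lagrangian.
L = 92.7247 + 3*9.1789 = 120.2614


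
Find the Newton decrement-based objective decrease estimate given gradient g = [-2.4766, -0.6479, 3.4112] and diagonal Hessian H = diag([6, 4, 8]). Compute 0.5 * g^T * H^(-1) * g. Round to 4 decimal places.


Step 1: H is diagonal, so H^(-1) * g = [-0.4128, -0.162, 0.4264].
Step 2: g^T H^(-1) g = sum_i g_i^2 / H_ii
  = (-2.4766)^2/6 + (-0.6479)^2/4 + (3.4112)^2/8
  = 1.0223 + 0.1049 + 1.4545 = 2.5817
Step 3: Objective decrease = 0.5 * g^T H^(-1) g = 1.2909


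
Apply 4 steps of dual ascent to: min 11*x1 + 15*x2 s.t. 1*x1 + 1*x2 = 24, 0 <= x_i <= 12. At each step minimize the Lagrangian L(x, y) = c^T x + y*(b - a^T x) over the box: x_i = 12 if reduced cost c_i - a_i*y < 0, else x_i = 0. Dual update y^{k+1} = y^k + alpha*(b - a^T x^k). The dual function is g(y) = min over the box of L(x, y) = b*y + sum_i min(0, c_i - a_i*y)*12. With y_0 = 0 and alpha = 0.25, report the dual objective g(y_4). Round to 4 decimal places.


Dual ascent for LP: min 11*x1 + 15*x2, 1*x1 + 1*x2 = 24, 0 <= x_i <= 12
Step 1: y^k = 0.0, reduced costs: (11.0, 15.0)
  x^k = (0.0, 0.0), subgradient = b - a^T x = 24.0
  y^{k+1} = 0.0 + 0.25*24.0 = 6.0
Step 2: y^k = 6.0, reduced costs: (5.0, 9.0)
  x^k = (0.0, 0.0), subgradient = b - a^T x = 24.0
  y^{k+1} = 6.0 + 0.25*24.0 = 12.0
Step 3: y^k = 12.0, reduced costs: (-1.0, 3.0)
  x^k = (12.0, 0.0), subgradient = b - a^T x = 12.0
  y^{k+1} = 12.0 + 0.25*12.0 = 15.0
Step 4: y^k = 15.0, reduced costs: (-4.0, 0.0)
  x^k = (12.0, 0.0), subgradient = b - a^T x = 12.0
  y^{k+1} = 15.0 + 0.25*12.0 = 18.0
Dual objective at y_4 = 18.0: reduced costs (-7.0, -3.0), box minimizer x = (12.0, 12.0)
g(y_4) = b*y + (c1 - a1*y)*x1 + (c2 - a2*y)*x2 = 24*18.0 + (-7.0)*12.0 + (-3.0)*12.0 = 432.0 - 84.0 - 36.0 = 312.0


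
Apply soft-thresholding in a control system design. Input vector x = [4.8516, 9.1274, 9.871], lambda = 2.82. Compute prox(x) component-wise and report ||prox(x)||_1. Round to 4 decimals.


Soft-thresholding with lambda = 2.82:
prox(4.8516) = sign(4.8516)*max(|4.8516| - 2.82, 0) = 2.0316
prox(9.1274) = sign(9.1274)*max(|9.1274| - 2.82, 0) = 6.3074
prox(9.871) = sign(9.871)*max(|9.871| - 2.82, 0) = 7.051
prox(x) = [2.0316, 6.3074, 7.051]
||prox(x)||_1 = 2.0316 + 6.3074 + 7.051 = 15.39


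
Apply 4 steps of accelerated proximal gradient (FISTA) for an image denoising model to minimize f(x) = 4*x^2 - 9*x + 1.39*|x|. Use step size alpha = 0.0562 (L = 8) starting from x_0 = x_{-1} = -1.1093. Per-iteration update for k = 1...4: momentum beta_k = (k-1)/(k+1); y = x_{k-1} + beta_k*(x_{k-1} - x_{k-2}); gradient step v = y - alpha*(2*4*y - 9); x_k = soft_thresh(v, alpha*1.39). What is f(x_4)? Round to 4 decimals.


FISTA on f(x) = 4*x^2 - 9*x + 1.39*|x|
L = 8, alpha = 0.0562
Iteration 1: beta = 0.0, y = -1.1093 + 0.0*(-1.1093 + 1.1093) = -1.1093
  grad(y) = -17.8744, v = y - alpha*grad = -0.1048
  prox(v) = soft_thresh(-0.1048, 0.0781) = -0.0266
Iteration 2: beta = 0.3333, y = -0.0266 + 0.3333*(-0.0266 + 1.1093) = 0.3342
  grad(y) = -6.326, v = y - alpha*grad = 0.6898
  prox(v) = soft_thresh(0.6898, 0.0781) = 0.6117
Iteration 3: beta = 0.5, y = 0.6117 + 0.5*(0.6117 + 0.0266) = 0.9308
  grad(y) = -1.5536, v = y - alpha*grad = 1.0181
  prox(v) = soft_thresh(1.0181, 0.0781) = 0.94
Iteration 4: beta = 0.6, y = 0.94 + 0.6*(0.94 - 0.6117) = 1.137
  grad(y) = 0.096, v = y - alpha*grad = 1.1316
  prox(v) = soft_thresh(1.1316, 0.0781) = 1.0535
f(x_4) = 4*1.0535^2 - 9*1.0535 + 1.39*|1.0535| = -3.5777


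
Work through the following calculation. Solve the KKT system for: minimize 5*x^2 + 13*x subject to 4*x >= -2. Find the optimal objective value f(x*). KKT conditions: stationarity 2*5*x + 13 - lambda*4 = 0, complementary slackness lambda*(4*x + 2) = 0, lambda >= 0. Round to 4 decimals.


Step 1: Try lambda = 0 (constraint inactive).
x_unc = -13/(2*5) = -1.3
Check: 4*-1.3 = -5.2 < -2 -- violated!
Step 2: Constraint must be active: 4*x = -2
x* = -2/4 = -0.5
lambda = (2*5*(-0.5) + 13)/4 = 2.0
Step 3: Compute optimal value.
f(x*) = 5*(-0.5)^2 + 13*(-0.5) = -5.25


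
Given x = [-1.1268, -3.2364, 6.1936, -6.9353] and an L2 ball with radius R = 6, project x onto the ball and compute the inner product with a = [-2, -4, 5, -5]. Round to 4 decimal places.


Step 1: Compute ||x|| (intermediates to 6 decimals).
||x|| = sqrt((-1.1268)^2 + (-3.2364)^2 + 6.1936^2 + (-6.9353)^2) = 9.909744
Step 2: Project.
Since ||x|| > R, scale = R/||x|| = 6/9.909744 = 0.605465, proj(x) = scale * x
proj(x) = [-0.682238, -1.959527, 3.750008, -4.199081]
Step 3: Dot product.
a^T * proj(x) = -2*(-0.682238) - 4*(-1.959527) + 5*3.750008 - 5*(-4.199081) = 48.948


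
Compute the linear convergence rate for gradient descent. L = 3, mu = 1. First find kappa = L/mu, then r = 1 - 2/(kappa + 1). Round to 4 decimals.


Step 1: Compute the condition number.
kappa = L/mu = 3/1 = 3.0
Step 2: Compute the convergence rate.
r = 1 - 2/(kappa + 1) = 1 - 2*mu/(L + mu) = (L - mu)/(L + mu) = 2/4 = 0.5


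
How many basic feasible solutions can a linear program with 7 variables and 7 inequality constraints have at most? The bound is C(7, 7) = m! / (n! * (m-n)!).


Each vertex corresponds to some choice of n active constraints out of m, so the number of vertices is at most C(m, n) = m! / (n!(m-n)!).
m = 7, n = 7
Numerator: 7 * 6 * 5 * 4 * 3 * 2 * 1
Denominator: 7! = 5040
C(7, 7) = 1


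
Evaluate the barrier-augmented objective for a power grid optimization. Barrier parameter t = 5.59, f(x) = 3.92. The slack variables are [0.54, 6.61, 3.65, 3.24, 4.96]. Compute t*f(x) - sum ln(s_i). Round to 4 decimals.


Step 1: Compute log-barrier.
ln values: [-0.6162, 1.8886, 1.2947, 1.1756, 1.6014]
phi = -(-0.6162 + 1.8886 + 1.2947 + 1.1756 + 1.6014) = -5.3441
Step 2: Compute augmented objective.
t*f(x) = 5.59*3.92 = 21.9128
Total = 21.9128 - 5.3441 = 16.5687


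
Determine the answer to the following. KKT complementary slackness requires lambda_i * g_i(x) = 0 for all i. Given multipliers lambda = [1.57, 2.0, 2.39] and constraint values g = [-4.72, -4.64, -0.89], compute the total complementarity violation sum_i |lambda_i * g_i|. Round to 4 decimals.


KKT complementary slackness check:
lambda_1 * g_1 = 1.57 * -4.72 = -7.4104
lambda_2 * g_2 = 2.0 * -4.64 = -9.28
lambda_3 * g_3 = 2.39 * -0.89 = -2.1271
Total violation = 7.4104 + 9.28 + 2.1271 = 18.8175


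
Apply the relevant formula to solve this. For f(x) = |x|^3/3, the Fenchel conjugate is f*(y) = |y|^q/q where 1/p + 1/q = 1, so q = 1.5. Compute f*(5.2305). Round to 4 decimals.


The conjugate exponent q satisfies 1/p + 1/q = 1.
p = 3, so q = 3/(3 - 1) = 1.5
|y|^q = 5.2305^1.5 = 11.9623
f*(5.2305) = 11.9623 / 1.5 = 7.9749


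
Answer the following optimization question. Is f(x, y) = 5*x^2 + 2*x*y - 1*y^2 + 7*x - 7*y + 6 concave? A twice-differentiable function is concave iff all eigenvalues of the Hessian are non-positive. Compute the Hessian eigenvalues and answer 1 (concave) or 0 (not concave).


The Hessian of f(x,y) = 5*x^2 + 2*x*y - 1*y^2 + 7*x - 7*y + 6 is:
H = [[10, 2], [2, -2]]
Trace = 10 - 2 = 8
Determinant = 10*-2 - (2)^2 = -24
Discriminant = (8)^2 - 4*-24 = 160.0
Eigenvalues: lambda_1 = -2.3246, lambda_2 = 10.3246
The function is not concave.

0


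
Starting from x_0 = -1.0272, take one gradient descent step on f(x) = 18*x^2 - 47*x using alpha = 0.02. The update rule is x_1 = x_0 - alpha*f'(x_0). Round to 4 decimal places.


We compute the gradient at x_0 and apply the update.
f'(x) = 36*x - 47
f'(-1.0272) = 36*-1.0272 - 47 = -83.9792
x_1 = -1.0272 - 0.02*-83.9792 = 0.6524


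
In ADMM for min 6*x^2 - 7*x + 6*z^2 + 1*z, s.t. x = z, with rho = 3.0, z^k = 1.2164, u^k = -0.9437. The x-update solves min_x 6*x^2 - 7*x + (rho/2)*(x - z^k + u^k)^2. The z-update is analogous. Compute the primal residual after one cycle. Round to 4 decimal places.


ADMM iteration with rho = 3.0, z^k = 1.2164, u^k = -0.9437
Step 1: x-update.
Minimize 6*x^2 - 7*x + (3.0/2)*(x - 1.2164 - 0.9437)^2
FOC: (2*6 + 3.0)*x = 7 + 3.0*(1.2164 + 0.9437)
x^{k+1} = 0.8987
Step 2: z-update.
Minimize 6*z^2 + 1*z + (3.0/2)*(0.8987 - z - 0.9437)^2
FOC: (2*6 + 3.0)*z = -1 + 3.0*(0.8987 - 0.9437)
z^{k+1} = -0.0757
Step 3: u-update.
u^{k+1} = -0.9437 + 0.8987 + 0.0757 = 0.0307
Step 4: Primal residual = |0.8987 + 0.0757| = 0.9744


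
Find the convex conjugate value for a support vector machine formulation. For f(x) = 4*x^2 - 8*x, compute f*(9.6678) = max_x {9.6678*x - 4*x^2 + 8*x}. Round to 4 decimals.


f*(y) = sup_x {y*x - a*x^2 - b*x} = sup_x {(y-b)*x - a*x^2}
FOC: (y - b) - 2a*x = 0 => x* = (y - b)/(2a)
x* = (9.6678 + 8)/(2*4) = 2.2085
f*(9.6678) = (y-b)^2/(4a) = (9.6678 + 8)^2/(4*4)
= 312.1512/16 = 19.5094


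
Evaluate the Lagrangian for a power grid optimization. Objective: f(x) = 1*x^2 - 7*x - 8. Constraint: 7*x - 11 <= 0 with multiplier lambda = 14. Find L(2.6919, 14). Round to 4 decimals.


Step 1: Evaluate f(x).
f(2.6919) = 1*2.6919^2 - 7*2.6919 - 8 = -19.597
Step 2: Evaluate g(x).
g(2.6919) = 7*2.6919 - 11 = 7.8433
Step 3: Compute Lagrangian.
L = -19.597 + 14*7.8433 = 90.2092


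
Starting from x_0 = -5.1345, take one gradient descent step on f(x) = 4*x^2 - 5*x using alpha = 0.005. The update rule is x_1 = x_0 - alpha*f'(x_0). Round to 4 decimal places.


We compute the gradient at x_0 and apply the update.
f'(x) = 8*x - 5
f'(-5.1345) = 8*-5.1345 - 5 = -46.076
x_1 = -5.1345 - 0.005*-46.076 = -4.9041


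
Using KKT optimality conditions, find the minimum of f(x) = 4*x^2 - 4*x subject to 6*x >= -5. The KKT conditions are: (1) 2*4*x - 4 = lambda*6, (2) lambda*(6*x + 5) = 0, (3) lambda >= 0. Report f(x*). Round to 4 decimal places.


Step 1: Try lambda = 0 (constraint inactive).
Stationarity: 2*4*x - 4 = 0
x* = 4/(2*4) = 0.5
Check constraint: 6*0.5 = 3.0 >= -5 -- satisfied.
Step 2: Compute optimal value.
f(x*) = 4*0.5^2 - 4*0.5 = -1.0


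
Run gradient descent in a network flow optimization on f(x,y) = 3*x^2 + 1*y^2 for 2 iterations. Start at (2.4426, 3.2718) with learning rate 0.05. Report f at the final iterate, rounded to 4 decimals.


Gradient descent on f(x,y) = 3*x^2 + 1*y^2.
Starting point: (2.4426, 3.2718), alpha = 0.05
Step 1: grad_x = 2*3*2.4426 = 14.6556, grad_y = 2*1*3.2718 = 6.5436
  x_1 = 2.4426 - 0.05*14.6556 = 1.7098
  y_1 = 3.2718 - 0.05*6.5436 = 2.9446
Step 2: grad_x = 2*3*1.7098 = 10.2589, grad_y = 2*1*2.9446 = 5.8892
  x_2 = 1.7098 - 0.05*10.2589 = 1.1969
  y_2 = 2.9446 - 0.05*5.8892 = 2.6502
f(1.1969, 2.6502) = 3*1.1969^2 + 1*2.6502^2 = 11.3209


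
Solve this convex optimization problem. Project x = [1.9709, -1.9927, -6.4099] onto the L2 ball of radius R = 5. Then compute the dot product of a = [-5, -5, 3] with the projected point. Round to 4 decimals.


Step 1: Compute ||x|| (intermediates to 6 decimals).
||x|| = sqrt(1.9709^2 + (-1.9927)^2 + (-6.4099)^2) = 6.995864
Step 2: Project.
Since ||x|| > R, scale = R/||x|| = 5/6.995864 = 0.714708, proj(x) = scale * x
proj(x) = [1.408618, -1.424199, -4.581207]
Step 3: Dot product.
a^T * proj(x) = -5*1.408618 - 5*(-1.424199) + 3*(-4.581207) = -13.6657


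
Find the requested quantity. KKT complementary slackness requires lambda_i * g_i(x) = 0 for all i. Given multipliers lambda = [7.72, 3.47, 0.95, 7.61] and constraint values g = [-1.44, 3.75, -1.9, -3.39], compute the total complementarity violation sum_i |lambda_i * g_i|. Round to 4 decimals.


KKT complementary slackness check:
lambda_1 * g_1 = 7.72 * -1.44 = -11.1168
lambda_2 * g_2 = 3.47 * 3.75 = 13.0125
lambda_3 * g_3 = 0.95 * -1.9 = -1.805
lambda_4 * g_4 = 7.61 * -3.39 = -25.7979
Total violation = 11.1168 + 13.0125 + 1.805 + 25.7979 = 51.7322


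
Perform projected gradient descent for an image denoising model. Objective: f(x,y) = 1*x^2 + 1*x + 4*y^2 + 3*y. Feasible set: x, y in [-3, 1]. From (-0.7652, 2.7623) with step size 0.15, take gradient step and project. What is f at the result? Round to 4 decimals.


Step 1: Compute gradient at (-0.7652, 2.7623).
grad_x = 2*1*-0.7652 + 1 = -0.5304
grad_y = 2*4*2.7623 + 3 = 25.0984
Step 2: Gradient step.
x_raw = -0.7652 - 0.15*-0.5304 = -0.6856
y_raw = 2.7623 - 0.15*25.0984 = -1.0025
Step 3: Project onto [-3, 1].
x_proj = clip(-0.6856) = -0.6856
y_proj = clip(-1.0025) = -1.0025
Step 4: Evaluate f.
f(-0.6856, -1.0025) = 0.7968


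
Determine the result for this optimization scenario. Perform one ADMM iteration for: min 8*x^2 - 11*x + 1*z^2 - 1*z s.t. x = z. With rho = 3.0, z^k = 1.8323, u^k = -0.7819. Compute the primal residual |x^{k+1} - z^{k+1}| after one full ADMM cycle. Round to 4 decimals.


ADMM iteration with rho = 3.0, z^k = 1.8323, u^k = -0.7819
Step 1: x-update.
Minimize 8*x^2 - 11*x + (3.0/2)*(x - 1.8323 - 0.7819)^2
FOC: (2*8 + 3.0)*x = 11 + 3.0*(1.8323 + 0.7819)
x^{k+1} = 0.9917
Step 2: z-update.
Minimize 1*z^2 - 1*z + (3.0/2)*(0.9917 - z - 0.7819)^2
FOC: (2*1 + 3.0)*z = 1 + 3.0*(0.9917 - 0.7819)
z^{k+1} = 0.3259
Step 3: u-update.
u^{k+1} = -0.7819 + 0.9917 - 0.3259 = -0.1161
Step 4: Primal residual = |0.9917 - 0.3259| = 0.6658


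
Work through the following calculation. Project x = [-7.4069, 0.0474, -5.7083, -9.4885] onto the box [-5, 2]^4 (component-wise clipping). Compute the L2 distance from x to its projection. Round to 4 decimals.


Project each component onto [-5, 2].
clip(-7.4069) = -5.0, clip(0.0474) = 0.0474, clip(-5.7083) = -5.0, clip(-9.4885) = -5.0
Projection = [-5.0, 0.0474, -5.0, -5.0]
Squared diffs: [5.7932, 0.0, 0.5017, 20.1466]
Distance = sqrt(26.4415) = 5.1421


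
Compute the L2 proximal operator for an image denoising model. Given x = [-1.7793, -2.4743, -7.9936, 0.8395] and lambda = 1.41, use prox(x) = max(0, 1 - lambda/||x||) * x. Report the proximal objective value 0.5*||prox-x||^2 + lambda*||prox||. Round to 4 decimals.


Step 1: Compute ||x||.
||x|| = 8.596
Step 2: Compute scaling factor.
scale = max(0, 1 - 1.41/8.596) = 0.836
Step 3: prox(x) = [-1.4874, -2.0684, -6.6824, 0.7018]
||prox(x)|| = 7.186
Step 4: Proximal objective.
0.5*||prox-x||^2 = 0.9941
lambda*||prox|| = 10.1323
Total = 11.1262


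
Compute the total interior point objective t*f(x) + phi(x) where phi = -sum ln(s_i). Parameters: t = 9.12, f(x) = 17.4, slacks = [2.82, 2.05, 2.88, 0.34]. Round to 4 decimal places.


Step 1: Compute log-barrier.
ln values: [1.0367, 0.7178, 1.0578, -1.0788]
phi = -(1.0367 + 0.7178 + 1.0578 - 1.0788) = -1.7336
Step 2: Compute augmented objective.
t*f(x) = 9.12*17.4 = 158.688
Total = 158.688 - 1.7336 = 156.9544


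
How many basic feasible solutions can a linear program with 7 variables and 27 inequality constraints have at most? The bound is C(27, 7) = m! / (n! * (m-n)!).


Each vertex corresponds to some choice of n active constraints out of m, so the number of vertices is at most C(m, n) = m! / (n!(m-n)!).
m = 27, n = 7
Numerator: 27 * 26 * 25 * 24 * 23 * 22 * 21
Denominator: 7! = 5040
C(27, 7) = 888030


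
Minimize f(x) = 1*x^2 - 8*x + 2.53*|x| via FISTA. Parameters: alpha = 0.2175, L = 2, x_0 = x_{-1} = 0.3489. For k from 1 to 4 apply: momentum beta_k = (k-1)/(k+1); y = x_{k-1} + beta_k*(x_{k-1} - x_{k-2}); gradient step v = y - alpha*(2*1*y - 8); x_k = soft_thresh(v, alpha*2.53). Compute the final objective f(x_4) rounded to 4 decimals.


FISTA on f(x) = 1*x^2 - 8*x + 2.53*|x|
L = 2, alpha = 0.2175
Iteration 1: beta = 0.0, y = 0.3489 + 0.0*(0.3489 - 0.3489) = 0.3489
  grad(y) = -7.3022, v = y - alpha*grad = 1.9371
  prox(v) = soft_thresh(1.9371, 0.5503) = 1.3869
Iteration 2: beta = 0.3333, y = 1.3869 + 0.3333*(1.3869 - 0.3489) = 1.7328
  grad(y) = -4.5343, v = y - alpha*grad = 2.7191
  prox(v) = soft_thresh(2.7191, 0.5503) = 2.1688
Iteration 3: beta = 0.5, y = 2.1688 + 0.5*(2.1688 - 1.3869) = 2.5597
  grad(y) = -2.8805, v = y - alpha*grad = 3.1863
  prox(v) = soft_thresh(3.1863, 0.5503) = 2.636
Iteration 4: beta = 0.6, y = 2.636 + 0.6*(2.636 - 2.1688) = 2.9163
  grad(y) = -2.1674, v = y - alpha*grad = 3.3877
  prox(v) = soft_thresh(3.3877, 0.5503) = 2.8374
f(x_4) = 1*2.8374^2 - 8*2.8374 + 2.53*|2.8374| = -7.4697


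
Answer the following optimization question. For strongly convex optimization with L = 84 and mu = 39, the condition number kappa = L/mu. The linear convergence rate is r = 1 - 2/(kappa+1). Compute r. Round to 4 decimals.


Step 1: Compute the condition number.
kappa = L/mu = 84/39 = 2.1538
Step 2: Compute the convergence rate.
r = 1 - 2/(kappa + 1) = 1 - 2*mu/(L + mu) = (L - mu)/(L + mu) = 45/123 = 0.3659


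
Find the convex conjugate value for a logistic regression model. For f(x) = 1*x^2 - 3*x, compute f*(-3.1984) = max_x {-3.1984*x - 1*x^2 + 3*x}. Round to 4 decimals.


f*(y) = sup_x {y*x - a*x^2 - b*x} = sup_x {(y-b)*x - a*x^2}
FOC: (y - b) - 2a*x = 0 => x* = (y - b)/(2a)
x* = (-3.1984 + 3)/(2*1) = -0.0992
f*(-3.1984) = (y-b)^2/(4a) = (-3.1984 + 3)^2/(4*1)
= 0.0394/4 = 0.0098


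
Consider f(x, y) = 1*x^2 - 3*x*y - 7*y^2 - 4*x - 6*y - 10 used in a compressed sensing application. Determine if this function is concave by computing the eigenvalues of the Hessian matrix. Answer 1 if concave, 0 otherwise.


The Hessian of f(x,y) = 1*x^2 - 3*x*y - 7*y^2 - 4*x - 6*y - 10 is:
H = [[2, -3], [-3, -14]]
Trace = 2 - 14 = -12
Determinant = 2*-14 - (-3)^2 = -37
Discriminant = (-12)^2 - 4*-37 = 292.0
Eigenvalues: lambda_1 = -14.544, lambda_2 = 2.544
The function is not concave.

0


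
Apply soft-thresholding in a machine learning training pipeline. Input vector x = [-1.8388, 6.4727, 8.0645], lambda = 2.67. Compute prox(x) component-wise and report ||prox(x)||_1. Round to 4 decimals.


Soft-thresholding with lambda = 2.67:
prox(-1.8388) = sign(-1.8388)*max(|-1.8388| - 2.67, 0) = 0.0
prox(6.4727) = sign(6.4727)*max(|6.4727| - 2.67, 0) = 3.8027
prox(8.0645) = sign(8.0645)*max(|8.0645| - 2.67, 0) = 5.3945
prox(x) = [0.0, 3.8027, 5.3945]
||prox(x)||_1 = 0.0 + 3.8027 + 5.3945 = 9.1972


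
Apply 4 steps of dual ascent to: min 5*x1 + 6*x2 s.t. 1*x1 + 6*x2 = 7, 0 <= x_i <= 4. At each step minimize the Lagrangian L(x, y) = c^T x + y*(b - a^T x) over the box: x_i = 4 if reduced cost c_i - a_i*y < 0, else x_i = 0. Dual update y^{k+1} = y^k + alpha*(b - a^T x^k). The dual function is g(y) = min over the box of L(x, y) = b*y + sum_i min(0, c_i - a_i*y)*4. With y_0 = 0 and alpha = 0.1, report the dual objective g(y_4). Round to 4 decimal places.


Dual ascent for LP: min 5*x1 + 6*x2, 1*x1 + 6*x2 = 7, 0 <= x_i <= 4
Step 1: y^k = 0.0, reduced costs: (5.0, 6.0)
  x^k = (0.0, 0.0), subgradient = b - a^T x = 7.0
  y^{k+1} = 0.0 + 0.1*7.0 = 0.7
Step 2: y^k = 0.7, reduced costs: (4.3, 1.8)
  x^k = (0.0, 0.0), subgradient = b - a^T x = 7.0
  y^{k+1} = 0.7 + 0.1*7.0 = 1.4
Step 3: y^k = 1.4, reduced costs: (3.6, -2.4)
  x^k = (0.0, 4.0), subgradient = b - a^T x = -17.0
  y^{k+1} = 1.4 + 0.1*-17.0 = -0.3
Step 4: y^k = -0.3, reduced costs: (5.3, 7.8)
  x^k = (0.0, 0.0), subgradient = b - a^T x = 7.0
  y^{k+1} = -0.3 + 0.1*7.0 = 0.4
Dual objective at y_4 = 0.4: reduced costs (4.6, 3.6), box minimizer x = (0.0, 0.0)
g(y_4) = b*y + (c1 - a1*y)*x1 + (c2 - a2*y)*x2 = 7*0.4 + 4.6*0.0 + 3.6*0.0 = 2.8 + 0.0 + 0.0 = 2.8


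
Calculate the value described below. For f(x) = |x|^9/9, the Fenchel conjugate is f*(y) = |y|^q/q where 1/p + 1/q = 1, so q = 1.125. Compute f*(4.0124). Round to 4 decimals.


The conjugate exponent q satisfies 1/p + 1/q = 1.
p = 9, so q = 9/(9 - 1) = 1.125
|y|^q = 4.0124^1.125 = 4.7734
f*(4.0124) = 4.7734 / 1.125 = 4.243


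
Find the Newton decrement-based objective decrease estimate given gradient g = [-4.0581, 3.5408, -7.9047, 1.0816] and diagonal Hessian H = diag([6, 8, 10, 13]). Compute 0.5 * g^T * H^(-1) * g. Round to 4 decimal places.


Step 1: H is diagonal, so H^(-1) * g = [-0.6764, 0.4426, -0.7905, 0.0832].
Step 2: g^T H^(-1) g = sum_i g_i^2 / H_ii
  = (-4.0581)^2/6 + (3.5408)^2/8 + (-7.9047)^2/10 + (1.0816)^2/13
  = 2.7447 + 1.5672 + 6.2484 + 0.09 = 10.6503
Step 3: Objective decrease = 0.5 * g^T H^(-1) g = 5.3251


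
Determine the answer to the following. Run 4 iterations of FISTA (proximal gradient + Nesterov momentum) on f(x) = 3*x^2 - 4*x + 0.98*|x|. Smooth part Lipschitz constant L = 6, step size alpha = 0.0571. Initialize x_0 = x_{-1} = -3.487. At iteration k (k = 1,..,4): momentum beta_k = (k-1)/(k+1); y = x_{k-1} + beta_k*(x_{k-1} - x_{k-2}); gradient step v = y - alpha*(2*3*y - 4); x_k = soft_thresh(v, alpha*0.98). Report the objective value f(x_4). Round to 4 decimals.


FISTA on f(x) = 3*x^2 - 4*x + 0.98*|x|
L = 6, alpha = 0.0571
Iteration 1: beta = 0.0, y = -3.487 + 0.0*(-3.487 + 3.487) = -3.487
  grad(y) = -24.922, v = y - alpha*grad = -2.064
  prox(v) = soft_thresh(-2.064, 0.056) = -2.008
Iteration 2: beta = 0.3333, y = -2.008 + 0.3333*(-2.008 + 3.487) = -1.515
  grad(y) = -13.09, v = y - alpha*grad = -0.7676
  prox(v) = soft_thresh(-0.7676, 0.056) = -0.7116
Iteration 3: beta = 0.5, y = -0.7116 + 0.5*(-0.7116 + 2.008) = -0.0634
  grad(y) = -4.3804, v = y - alpha*grad = 0.1867
  prox(v) = soft_thresh(0.1867, 0.056) = 0.1308
Iteration 4: beta = 0.6, y = 0.1308 + 0.6*(0.1308 + 0.7116) = 0.6362
  grad(y) = -0.1829, v = y - alpha*grad = 0.6466
  prox(v) = soft_thresh(0.6466, 0.056) = 0.5907
f(x_4) = 3*0.5907^2 - 4*0.5907 + 0.98*|0.5907| = -0.7372


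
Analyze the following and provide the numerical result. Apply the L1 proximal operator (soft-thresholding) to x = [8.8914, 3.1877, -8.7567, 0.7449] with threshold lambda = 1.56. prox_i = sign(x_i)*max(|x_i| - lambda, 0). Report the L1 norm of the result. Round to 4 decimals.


Soft-thresholding with lambda = 1.56:
prox(8.8914) = sign(8.8914)*max(|8.8914| - 1.56, 0) = 7.3314
prox(3.1877) = sign(3.1877)*max(|3.1877| - 1.56, 0) = 1.6277
prox(-8.7567) = sign(-8.7567)*max(|-8.7567| - 1.56, 0) = -7.1967
prox(0.7449) = sign(0.7449)*max(|0.7449| - 1.56, 0) = 0.0
prox(x) = [7.3314, 1.6277, -7.1967, 0.0]
||prox(x)||_1 = 7.3314 + 1.6277 + 7.1967 + 0.0 = 16.1558


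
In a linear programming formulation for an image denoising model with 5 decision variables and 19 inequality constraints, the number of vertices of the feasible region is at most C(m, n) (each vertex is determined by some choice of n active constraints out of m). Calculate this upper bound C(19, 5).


Each vertex corresponds to some choice of n active constraints out of m, so the number of vertices is at most C(m, n) = m! / (n!(m-n)!).
m = 19, n = 5
Numerator: 19 * 18 * 17 * 16 * 15
Denominator: 5! = 120
C(19, 5) = 11628


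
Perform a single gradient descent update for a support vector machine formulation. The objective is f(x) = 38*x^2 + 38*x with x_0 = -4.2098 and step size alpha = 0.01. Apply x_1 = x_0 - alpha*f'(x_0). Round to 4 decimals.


We compute the gradient at x_0 and apply the update.
f'(x) = 76*x + 38
f'(-4.2098) = 76*-4.2098 + 38 = -281.9448
x_1 = -4.2098 - 0.01*-281.9448 = -1.3904


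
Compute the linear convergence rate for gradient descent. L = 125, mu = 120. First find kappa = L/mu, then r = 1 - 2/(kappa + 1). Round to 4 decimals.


Step 1: Compute the condition number.
kappa = L/mu = 125/120 = 1.0417
Step 2: Compute the convergence rate.
r = 1 - 2/(kappa + 1) = 1 - 2*mu/(L + mu) = (L - mu)/(L + mu) = 5/245 = 0.0204


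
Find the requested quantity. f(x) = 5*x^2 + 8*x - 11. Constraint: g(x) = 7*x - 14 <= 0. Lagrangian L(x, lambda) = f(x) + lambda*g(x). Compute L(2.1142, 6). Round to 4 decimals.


Step 1: Evaluate f(x).
f(2.1142) = 5*2.1142^2 + 8*2.1142 - 11 = 28.2628
Step 2: Evaluate g(x).
g(2.1142) = 7*2.1142 - 14 = 0.7994
Step 3: Compute Lagrangian.
L = 28.2628 + 6*0.7994 = 33.0592


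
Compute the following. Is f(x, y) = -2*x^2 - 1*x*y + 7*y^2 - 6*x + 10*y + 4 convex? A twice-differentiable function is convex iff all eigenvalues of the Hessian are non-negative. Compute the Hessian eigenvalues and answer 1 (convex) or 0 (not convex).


The Hessian of f(x,y) = -2*x^2 - 1*x*y + 7*y^2 - 6*x + 10*y + 4 is:
H = [[-4, -1], [-1, 14]]
Trace = -4 + 14 = 10
Determinant = -4*14 - (-1)^2 = -57
Discriminant = (10)^2 - 4*-57 = 328.0
Eigenvalues: lambda_1 = -4.0554, lambda_2 = 14.0554
The function is not convex.

0


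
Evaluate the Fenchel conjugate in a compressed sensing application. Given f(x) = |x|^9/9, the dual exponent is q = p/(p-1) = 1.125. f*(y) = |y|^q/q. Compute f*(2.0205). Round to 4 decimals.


The conjugate exponent q satisfies 1/p + 1/q = 1.
p = 9, so q = 9/(9 - 1) = 1.125
|y|^q = 2.0205^1.125 = 2.2062
f*(2.0205) = 2.2062 / 1.125 = 1.9611


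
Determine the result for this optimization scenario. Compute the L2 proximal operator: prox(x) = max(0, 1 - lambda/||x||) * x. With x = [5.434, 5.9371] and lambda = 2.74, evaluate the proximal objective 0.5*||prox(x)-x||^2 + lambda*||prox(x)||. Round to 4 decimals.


Step 1: Compute ||x||.
||x|| = 8.0484
Step 2: Compute scaling factor.
scale = max(0, 1 - 2.74/8.0484) = 0.6596
Step 3: prox(x) = [3.5841, 3.9159]
||prox(x)|| = 5.3084
Step 4: Proximal objective.
0.5*||prox-x||^2 = 3.7538
lambda*||prox|| = 14.545
Total = 18.2989


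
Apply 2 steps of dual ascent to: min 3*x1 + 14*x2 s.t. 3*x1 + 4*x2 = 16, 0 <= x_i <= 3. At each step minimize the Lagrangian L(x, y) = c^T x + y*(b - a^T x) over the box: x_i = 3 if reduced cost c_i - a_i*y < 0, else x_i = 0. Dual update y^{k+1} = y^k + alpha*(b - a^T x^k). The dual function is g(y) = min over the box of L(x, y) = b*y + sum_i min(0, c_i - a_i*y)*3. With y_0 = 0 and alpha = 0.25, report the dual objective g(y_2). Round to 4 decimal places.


Dual ascent for LP: min 3*x1 + 14*x2, 3*x1 + 4*x2 = 16, 0 <= x_i <= 3
Step 1: y^k = 0.0, reduced costs: (3.0, 14.0)
  x^k = (0.0, 0.0), subgradient = b - a^T x = 16.0
  y^{k+1} = 0.0 + 0.25*16.0 = 4.0
Step 2: y^k = 4.0, reduced costs: (-9.0, -2.0)
  x^k = (3.0, 3.0), subgradient = b - a^T x = -5.0
  y^{k+1} = 4.0 + 0.25*-5.0 = 2.75
Dual objective at y_2 = 2.75: reduced costs (-5.25, 3.0), box minimizer x = (3.0, 0.0)
g(y_2) = b*y + (c1 - a1*y)*x1 + (c2 - a2*y)*x2 = 16*2.75 + (-5.25)*3.0 + 3.0*0.0 = 44.0 - 15.75 + 0.0 = 28.25


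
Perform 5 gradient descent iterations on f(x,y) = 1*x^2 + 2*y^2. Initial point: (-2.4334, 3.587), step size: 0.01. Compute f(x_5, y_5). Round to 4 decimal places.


Gradient descent on f(x,y) = 1*x^2 + 2*y^2.
Starting point: (-2.4334, 3.587), alpha = 0.01
Step 1: grad_x = 2*1*-2.4334 = -4.8668, grad_y = 2*2*3.587 = 14.348
  x_1 = -2.4334 - 0.01*-4.8668 = -2.3847
  y_1 = 3.587 - 0.01*14.348 = 3.4435
Step 2: grad_x = 2*1*-2.3847 = -4.7695, grad_y = 2*2*3.4435 = 13.7741
  x_2 = -2.3847 - 0.01*-4.7695 = -2.337
  y_2 = 3.4435 - 0.01*13.7741 = 3.3058
Step 3: grad_x = 2*1*-2.337 = -4.6741, grad_y = 2*2*3.3058 = 13.2231
  x_3 = -2.337 - 0.01*-4.6741 = -2.2903
  y_3 = 3.3058 - 0.01*13.2231 = 3.1735
Step 4: grad_x = 2*1*-2.2903 = -4.5806, grad_y = 2*2*3.1735 = 12.6942
  x_4 = -2.2903 - 0.01*-4.5806 = -2.2445
  y_4 = 3.1735 - 0.01*12.6942 = 3.0466
Step 5: grad_x = 2*1*-2.2445 = -4.489, grad_y = 2*2*3.0466 = 12.1864
  x_5 = -2.2445 - 0.01*-4.489 = -2.1996
  y_5 = 3.0466 - 0.01*12.1864 = 2.9247
f(-2.1996, 2.9247) = 1*(-2.1996)^2 + 2*2.9247^2 = 21.9465


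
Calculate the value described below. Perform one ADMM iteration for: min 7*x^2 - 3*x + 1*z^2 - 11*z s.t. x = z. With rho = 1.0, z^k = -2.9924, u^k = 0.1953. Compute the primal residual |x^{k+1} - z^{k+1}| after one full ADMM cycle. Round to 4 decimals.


ADMM iteration with rho = 1.0, z^k = -2.9924, u^k = 0.1953
Step 1: x-update.
Minimize 7*x^2 - 3*x + (1.0/2)*(x + 2.9924 + 0.1953)^2
FOC: (2*7 + 1.0)*x = 3 + 1.0*(-2.9924 - 0.1953)
x^{k+1} = -0.0125
Step 2: z-update.
Minimize 1*z^2 - 11*z + (1.0/2)*(-0.0125 - z + 0.1953)^2
FOC: (2*1 + 1.0)*z = 11 + 1.0*(-0.0125 + 0.1953)
z^{k+1} = 3.7276
Step 3: u-update.
u^{k+1} = 0.1953 - 0.0125 - 3.7276 = -3.5448
Step 4: Primal residual = |-0.0125 - 3.7276| = 3.7401


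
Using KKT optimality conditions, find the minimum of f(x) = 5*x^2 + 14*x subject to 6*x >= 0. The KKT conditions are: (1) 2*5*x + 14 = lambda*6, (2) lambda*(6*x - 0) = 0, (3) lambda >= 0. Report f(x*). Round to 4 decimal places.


Step 1: Try lambda = 0 (constraint inactive).
x_unc = -14/(2*5) = -1.4
Check: 6*-1.4 = -8.4 < 0 -- violated!
Step 2: Constraint must be active: 6*x = 0
x* = 0/6 = 0.0
lambda = (2*5*0.0 + 14)/6 = 2.3333
Step 3: Compute optimal value.
f(x*) = 5*0.0^2 + 14*0.0 = 0.0


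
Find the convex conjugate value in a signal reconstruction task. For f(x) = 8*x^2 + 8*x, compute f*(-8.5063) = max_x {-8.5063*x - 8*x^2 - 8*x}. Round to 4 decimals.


f*(y) = sup_x {y*x - a*x^2 - b*x} = sup_x {(y-b)*x - a*x^2}
FOC: (y - b) - 2a*x = 0 => x* = (y - b)/(2a)
x* = (-8.5063 - 8)/(2*8) = -1.0316
f*(-8.5063) = (y-b)^2/(4a) = (-8.5063 - 8)^2/(4*8)
= 272.4579/32 = 8.5143


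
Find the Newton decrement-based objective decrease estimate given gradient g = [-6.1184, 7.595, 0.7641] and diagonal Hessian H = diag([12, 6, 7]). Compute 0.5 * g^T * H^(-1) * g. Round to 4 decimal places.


Step 1: H is diagonal, so H^(-1) * g = [-0.5099, 1.2658, 0.1092].
Step 2: g^T H^(-1) g = sum_i g_i^2 / H_ii
  = (-6.1184)^2/12 + (7.595)^2/6 + (0.7641)^2/7
  = 3.1196 + 9.614 + 0.0834 = 12.817
Step 3: Objective decrease = 0.5 * g^T H^(-1) g = 6.4085
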